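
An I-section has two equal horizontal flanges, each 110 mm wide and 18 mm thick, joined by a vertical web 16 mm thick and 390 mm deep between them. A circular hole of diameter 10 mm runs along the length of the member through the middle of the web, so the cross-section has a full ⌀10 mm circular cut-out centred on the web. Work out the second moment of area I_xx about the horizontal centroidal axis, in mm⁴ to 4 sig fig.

I_xx ≈ 2.440 × 10⁸ mm⁴

Break the section into simple shapes (no overlaps), measuring from the bottom-left corner of the bounding box.
Bottom flange: 110 × 18, A = 1 980 mm², y = 9 mm, Ī = 53 460 mm⁴.
Web: 16 × 390, A = 6 240 mm², y = 213 mm, Ī = 79 092 000 mm⁴.
Top flange: 110 × 18, A = 1 980 mm², y = 417 mm, Ī = 53 460 mm⁴.
Hole (subtracted): ⌀10, A = 78.5398 mm², y = 213 mm, Ī = 490.874 mm⁴.
By symmetry the centroid is at mid-height, ȳ = 213 mm.
Transfer each piece to the horizontal centroidal axis using Ī + A·d² with d = y − 213:
  bottom flange: d = -204 mm → contributes +82 453 140 mm⁴
  web: d = 0 mm → contributes +79 092 000 mm⁴
  top flange: d = 204 mm → contributes +82 453 140 mm⁴
  hole: d = 0 mm → contributes −490.874 mm⁴
Total I = 243 997 789 mm⁴.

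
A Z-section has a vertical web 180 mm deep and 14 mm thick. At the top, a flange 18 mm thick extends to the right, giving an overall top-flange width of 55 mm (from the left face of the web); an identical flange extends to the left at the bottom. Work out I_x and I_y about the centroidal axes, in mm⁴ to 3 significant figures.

Break the section into simple shapes (no overlaps), measuring from the bottom-left corner of the bounding box.
Web: 14 × 180, A = 2 520 mm², y = 90 mm, Ī = 6 804 000 mm⁴.
Top flange (beyond web): 41 × 18, A = 738 mm², y = 171 mm, Ī = 19 926 mm⁴.
Bottom flange (beyond web): 41 × 18, A = 738 mm², y = 9 mm, Ī = 19 926 mm⁴.
Centroid: ȳ = ΣA·y / ΣA = 90 mm.
Transfer each piece to the centroidal x-axis using Ī + A·d² with d = y − 90:
  web: d = 0 mm → contributes +6 804 000 mm⁴
  top flange (beyond web): d = 81 mm → contributes +4 861 944 mm⁴
  bottom flange (beyond web): d = -81 mm → contributes +4 861 944 mm⁴
Total I = 16 527 888 mm⁴.
For the y-axis: x̄ = 48 mm.
Repeating about the centroidal y-axis gives I_y = 1 364 148 mm⁴.

I_x ≈ 1.65 × 10⁷ mm⁴, I_y ≈ 1.36 × 10⁶ mm⁴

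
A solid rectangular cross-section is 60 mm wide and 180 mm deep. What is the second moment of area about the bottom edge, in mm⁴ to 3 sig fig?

I_base ≈ 1.17 × 10⁸ mm⁴

The section: 60 × 180, A = 10 800 mm², y = 90 mm, Ī = 29 160 000 mm⁴.
Transfer it to the base of the section using Ī + A·d² with d = y − 0:
  the section: d = 90 mm → contributes +116 640 000 mm⁴
Total I = 116 640 000 mm⁴.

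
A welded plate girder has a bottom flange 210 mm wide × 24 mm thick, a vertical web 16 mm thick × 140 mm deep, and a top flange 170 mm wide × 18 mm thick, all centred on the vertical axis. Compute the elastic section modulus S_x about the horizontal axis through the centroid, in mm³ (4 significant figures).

S_x ≈ 5.175 × 10⁵ mm³

Break the section into simple shapes (no overlaps), measuring from the bottom-left corner of the bounding box.
Bottom plate: 210 × 24, A = 5 040 mm², y = 12 mm, Ī = 241 920 mm⁴.
Web plate: 16 × 140, A = 2 240 mm², y = 94 mm, Ī = 3 658 667 mm⁴.
Top plate: 170 × 18, A = 3 060 mm², y = 173 mm, Ī = 82 620 mm⁴.
Centroid: ȳ = ΣA·y / ΣA = 77.4101 mm.
Transfer each piece to the horizontal axis through the centroid using Ī + A·d² with d = y − 77.4101:
  bottom plate: d = -65.4101 mm → contributes +21 805 437 mm⁴
  web plate: d = 16.5899 mm → contributes +4 275 173 mm⁴
  top plate: d = 95.5899 mm → contributes +28 043 177 mm⁴
Total I = 54 123 788 mm⁴.
Extreme fibre distance c = 104.59 mm; S = I/c = 517 486 mm³.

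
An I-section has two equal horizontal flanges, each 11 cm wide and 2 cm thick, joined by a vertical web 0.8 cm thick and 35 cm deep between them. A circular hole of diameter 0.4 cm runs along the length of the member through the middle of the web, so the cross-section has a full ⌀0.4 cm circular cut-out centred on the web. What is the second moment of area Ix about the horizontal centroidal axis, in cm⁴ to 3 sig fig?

Split into non-overlapping primitives; take the origin at the lower-left of the bounding box.
Bottom flange: 11 × 2, A = 22 cm², y = 1 cm, Ī = 7.3333 cm⁴.
Web: 0.8 × 35, A = 28 cm², y = 19.5 cm, Ī = 2858.3 cm⁴.
Top flange: 11 × 2, A = 22 cm², y = 38 cm, Ī = 7.3333 cm⁴.
Hole (subtracted): ⌀0.4, A = 0.12566 cm², y = 19.5 cm, Ī = 0.0012566 cm⁴.
By symmetry the centroid is at mid-height, ȳ = 19.5 cm.
Transfer each piece to the horizontal centroidal axis using Ī + A·d² with d = y − 19.5:
  bottom flange: d = -18.5 cm → contributes +7536.8 cm⁴
  web: d = 0 cm → contributes +2858.3 cm⁴
  top flange: d = 18.5 cm → contributes +7536.8 cm⁴
  hole: d = 0 cm → contributes −0.0012566 cm⁴
Total I = 17 932 cm⁴.

Ix ≈ 1.79 × 10⁴ cm⁴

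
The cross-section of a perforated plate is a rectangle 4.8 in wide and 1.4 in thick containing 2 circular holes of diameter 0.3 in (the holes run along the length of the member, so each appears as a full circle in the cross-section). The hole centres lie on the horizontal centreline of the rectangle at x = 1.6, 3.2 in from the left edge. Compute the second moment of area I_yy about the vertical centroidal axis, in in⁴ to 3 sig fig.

Decompose the section into non-overlapping parts with the origin at the bottom-left of its bounding rectangle.
Plate: 4.8 × 1.4, A = 6.72 in², x = 2.4 in, Ī = 12.902 in⁴.
Hole 1 (subtracted): ⌀0.3, A = 0.070686 in², x = 1.6 in, Ī = 0.00039761 in⁴.
Hole 2 (subtracted): ⌀0.3, A = 0.070686 in², x = 3.2 in, Ī = 0.00039761 in⁴.
By symmetry the centroid is at mid-width, x̄ = 2.4 in.
Transfer each piece to the vertical centroidal axis using Ī + A·d² with d = x − 2.4:
  plate: d = 0 in → contributes +12.902 in⁴
  hole 1: d = -0.8 in → contributes −0.045637 in⁴
  hole 2: d = 0.8 in → contributes −0.045637 in⁴
Total I = 12.811 in⁴.

I_yy ≈ 12.8 in⁴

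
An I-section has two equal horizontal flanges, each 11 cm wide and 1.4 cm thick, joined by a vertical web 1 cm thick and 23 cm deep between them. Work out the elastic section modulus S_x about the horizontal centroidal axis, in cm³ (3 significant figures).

Treat the section as a set of non-overlapping primitives; coordinates are from the bounding-box lower-left.
Bottom flange: 11 × 1.4, A = 15.4 cm², y = 0.7 cm, Ī = 2.5153 cm⁴.
Web: 1 × 23, A = 23 cm², y = 12.9 cm, Ī = 1013.9 cm⁴.
Top flange: 11 × 1.4, A = 15.4 cm², y = 25.1 cm, Ī = 2.5153 cm⁴.
By symmetry the centroid is at mid-height, ȳ = 12.9 cm.
Transfer each piece to the horizontal centroidal axis using Ī + A·d² with d = y − 12.9:
  bottom flange: d = -12.2 cm → contributes +2294.7 cm⁴
  web: d = 0 cm → contributes +1013.9 cm⁴
  top flange: d = 12.2 cm → contributes +2294.7 cm⁴
Total I = 5603.2 cm⁴.
Extreme fibre distance c = 12.9 cm; S = I/c = 434.36 cm³.

S_x ≈ 434 cm³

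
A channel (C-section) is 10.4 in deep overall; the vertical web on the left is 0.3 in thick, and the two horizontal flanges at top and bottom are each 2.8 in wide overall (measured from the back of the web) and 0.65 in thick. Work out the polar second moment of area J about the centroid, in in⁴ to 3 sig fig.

Treat the section as a set of non-overlapping primitives; coordinates are from the bounding-box lower-left.
Web: 0.3 × 10.4, A = 3.12 in², y = 5.2 in, Ī = 28.122 in⁴.
Top flange (beyond web): 2.5 × 0.65, A = 1.625 in², y = 10.075 in, Ī = 0.057214 in⁴.
Bottom flange (beyond web): 2.5 × 0.65, A = 1.625 in², y = 0.325 in, Ī = 0.057214 in⁴.
By symmetry the centroid is at mid-height, ȳ = 5.2 in.
Transfer each piece to the centroidal x-axis using Ī + A·d² with d = y − 5.2:
  web: d = 0 in → contributes +28.122 in⁴
  top flange (beyond web): d = 4.875 in → contributes +38.676 in⁴
  bottom flange (beyond web): d = -4.875 in → contributes +38.676 in⁴
Total I = 105.47 in⁴.
For the y-axis: x̄ = 0.86429 in.
Repeating about the centroidal y-axis gives I_y = 4.8361 in⁴.
Polar second moment: J = I_x + I_y = 110.31 in⁴.

J ≈ 110 in⁴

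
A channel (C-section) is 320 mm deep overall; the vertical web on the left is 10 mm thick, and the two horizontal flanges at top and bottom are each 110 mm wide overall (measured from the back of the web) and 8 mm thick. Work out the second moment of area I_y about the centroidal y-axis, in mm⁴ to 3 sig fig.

I_y ≈ 4.59 × 10⁶ mm⁴

Decompose the section into non-overlapping parts with the origin at the bottom-left of its bounding rectangle.
Web: 10 × 320, A = 3 200 mm², x = 5 mm, Ī = 26 667 mm⁴.
Top flange (beyond web): 100 × 8, A = 800 mm², x = 60 mm, Ī = 666 667 mm⁴.
Bottom flange (beyond web): 100 × 8, A = 800 mm², x = 60 mm, Ī = 666 667 mm⁴.
Centroid: x̄ = ΣA·x / ΣA = 23.333 mm.
Transfer each piece to the centroidal y-axis using Ī + A·d² with d = x − 23.333:
  web: d = -18.333 mm → contributes +1 102 222 mm⁴
  top flange (beyond web): d = 36.667 mm → contributes +1 742 222 mm⁴
  bottom flange (beyond web): d = 36.667 mm → contributes +1 742 222 mm⁴
Total I = 4 586 667 mm⁴.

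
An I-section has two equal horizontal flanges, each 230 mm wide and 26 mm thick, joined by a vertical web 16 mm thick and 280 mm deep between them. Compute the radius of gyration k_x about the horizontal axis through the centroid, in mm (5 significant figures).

k_x ≈ 137.30 mm

Break the section into simple shapes (no overlaps), measuring from the bottom-left corner of the bounding box.
Bottom flange: 230 × 26, A = 5 980 mm², y = 13 mm, Ī = 336873.3 mm⁴.
Web: 16 × 280, A = 4 480 mm², y = 166 mm, Ī = 29 269 333 mm⁴.
Top flange: 230 × 26, A = 5 980 mm², y = 319 mm, Ī = 336873.3 mm⁴.
By symmetry the centroid is at mid-height, ȳ = 166 mm.
Transfer each piece to the horizontal axis through the centroid using Ī + A·d² with d = y − 166:
  bottom flange: d = -153 mm → contributes +140 322 693 mm⁴
  web: d = 0 mm → contributes +29 269 333 mm⁴
  top flange: d = 153 mm → contributes +140 322 693 mm⁴
Total I = 309 914 720 mm⁴.
Radius of gyration: k = √(I/A) = √(309 914 720 / 16 440) = 137.2999 mm.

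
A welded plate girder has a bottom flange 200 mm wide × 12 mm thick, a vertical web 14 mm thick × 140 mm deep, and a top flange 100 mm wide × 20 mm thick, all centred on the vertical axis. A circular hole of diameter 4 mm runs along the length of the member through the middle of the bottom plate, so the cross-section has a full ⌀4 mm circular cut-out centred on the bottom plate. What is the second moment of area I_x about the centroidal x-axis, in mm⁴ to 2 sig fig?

Break the section into simple shapes (no overlaps), measuring from the bottom-left corner of the bounding box.
Bottom plate: 200 × 12, A = 2 400 mm², y = 6 mm, Ī = 28 800 mm⁴.
Web plate: 14 × 140, A = 1 960 mm², y = 82 mm, Ī = 3 201 333 mm⁴.
Top plate: 100 × 20, A = 2 000 mm², y = 162 mm, Ī = 66 667 mm⁴.
Hole (subtracted): ⌀4, A = 12.57 mm², y = 6 mm, Ī = 12.57 mm⁴.
Centroid: ȳ = ΣA·y / ΣA = 78.62 mm.
Transfer each piece to the centroidal x-axis using Ī + A·d² with d = y − 78.62:
  bottom plate: d = -72.62 mm → contributes +12 686 109 mm⁴
  web plate: d = 3.379 mm → contributes +3 223 706 mm⁴
  top plate: d = 83.38 mm → contributes +13 970 623 mm⁴
  hole: d = -72.62 mm → contributes −66 286 mm⁴
Total I = 29 814 152 mm⁴.

I_x ≈ 3.0 × 10⁷ mm⁴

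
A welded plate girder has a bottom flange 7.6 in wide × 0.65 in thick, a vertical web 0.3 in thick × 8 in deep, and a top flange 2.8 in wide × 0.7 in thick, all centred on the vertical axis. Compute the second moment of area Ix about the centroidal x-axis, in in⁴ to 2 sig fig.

Ix ≈ 120 in⁴

Break the section into simple shapes (no overlaps), measuring from the bottom-left corner of the bounding box.
Bottom plate: 7.6 × 0.65, A = 4.94 in², y = 0.325 in, Ī = 0.1739 in⁴.
Web plate: 0.3 × 8, A = 2.4 in², y = 4.65 in, Ī = 12.8 in⁴.
Top plate: 2.8 × 0.7, A = 1.96 in², y = 9 in, Ī = 0.08003 in⁴.
Centroid: ȳ = ΣA·y / ΣA = 3.269 in.
Transfer each piece to the centroidal x-axis using Ī + A·d² with d = y − 3.269:
  bottom plate: d = -2.944 in → contributes +43 in⁴
  web plate: d = 1.381 in → contributes +17.37 in⁴
  top plate: d = 5.731 in → contributes +64.45 in⁴
Total I = 124.8 in⁴.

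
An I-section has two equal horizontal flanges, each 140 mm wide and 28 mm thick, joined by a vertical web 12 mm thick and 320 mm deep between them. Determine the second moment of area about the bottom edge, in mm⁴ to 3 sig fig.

I_base ≈ 6.83 × 10⁸ mm⁴

Split into non-overlapping primitives; take the origin at the lower-left of the bounding box.
Bottom flange: 140 × 28, A = 3 920 mm², y = 14 mm, Ī = 256 107 mm⁴.
Web: 12 × 320, A = 3 840 mm², y = 188 mm, Ī = 32 768 000 mm⁴.
Top flange: 140 × 28, A = 3 920 mm², y = 362 mm, Ī = 256 107 mm⁴.
Transfer each piece to the base of the section using Ī + A·d² with d = y − 0:
  bottom flange: d = 14 mm → contributes +1 024 427 mm⁴
  web: d = 188 mm → contributes +168 488 960 mm⁴
  top flange: d = 362 mm → contributes +513 948 587 mm⁴
Total I = 683 461 973 mm⁴.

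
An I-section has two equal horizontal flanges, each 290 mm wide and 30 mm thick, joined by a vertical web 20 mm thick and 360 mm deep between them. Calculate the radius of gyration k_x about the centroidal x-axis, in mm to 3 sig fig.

k_x ≈ 174 mm

Split into non-overlapping primitives; take the origin at the lower-left of the bounding box.
Bottom flange: 290 × 30, A = 8 700 mm², y = 15 mm, Ī = 652 500 mm⁴.
Web: 20 × 360, A = 7 200 mm², y = 210 mm, Ī = 77 760 000 mm⁴.
Top flange: 290 × 30, A = 8 700 mm², y = 405 mm, Ī = 652 500 mm⁴.
By symmetry the centroid is at mid-height, ȳ = 210 mm.
Transfer each piece to the centroidal x-axis using Ī + A·d² with d = y − 210:
  bottom flange: d = -195 mm → contributes +331 470 000 mm⁴
  web: d = 0 mm → contributes +77 760 000 mm⁴
  top flange: d = 195 mm → contributes +331 470 000 mm⁴
Total I = 740 700 000 mm⁴.
Radius of gyration: k = √(I/A) = √(740 700 000 / 24 600) = 173.52 mm.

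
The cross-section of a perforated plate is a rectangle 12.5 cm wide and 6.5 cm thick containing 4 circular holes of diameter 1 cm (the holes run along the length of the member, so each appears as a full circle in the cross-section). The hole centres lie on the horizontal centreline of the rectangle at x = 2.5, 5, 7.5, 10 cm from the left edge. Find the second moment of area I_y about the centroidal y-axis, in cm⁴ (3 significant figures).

Decompose the section into non-overlapping parts with the origin at the bottom-left of its bounding rectangle.
Plate: 12.5 × 6.5, A = 81.25 cm², x = 6.25 cm, Ī = 1057.9 cm⁴.
Hole 1 (subtracted): ⌀1, A = 0.7854 cm², x = 2.5 cm, Ī = 0.049087 cm⁴.
Hole 2 (subtracted): ⌀1, A = 0.7854 cm², x = 5 cm, Ī = 0.049087 cm⁴.
Hole 3 (subtracted): ⌀1, A = 0.7854 cm², x = 7.5 cm, Ī = 0.049087 cm⁴.
Hole 4 (subtracted): ⌀1, A = 0.7854 cm², x = 10 cm, Ī = 0.049087 cm⁴.
By symmetry the centroid is at mid-width, x̄ = 6.25 cm.
Transfer each piece to the centroidal y-axis using Ī + A·d² with d = x − 6.25:
  plate: d = 0 cm → contributes +1057.9 cm⁴
  hole 1: d = -3.75 cm → contributes −11.094 cm⁴
  hole 2: d = -1.25 cm → contributes −1.2763 cm⁴
  hole 3: d = 1.25 cm → contributes −1.2763 cm⁴
  hole 4: d = 3.75 cm → contributes −11.094 cm⁴
Total I = 1033.2 cm⁴.

I_y ≈ 1030 cm⁴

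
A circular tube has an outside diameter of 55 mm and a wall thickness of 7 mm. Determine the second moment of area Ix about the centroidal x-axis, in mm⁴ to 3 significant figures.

Ix ≈ 3.10 × 10⁵ mm⁴

Break the section into simple shapes (no overlaps), measuring from the bottom-left corner of the bounding box.
Outer circle: ⌀55, A = 2375.8 mm², y = 27.5 mm, Ī = 449 180 mm⁴.
Bore (subtracted): ⌀41, A = 1320.3 mm², y = 27.5 mm, Ī = 138 709 mm⁴.
By symmetry the centroid is at mid-height, ȳ = 27.5 mm.
All pieces are centred on the centroidal x-axis, so I = ΣĪ (holes subtracted) = 310 471 mm⁴.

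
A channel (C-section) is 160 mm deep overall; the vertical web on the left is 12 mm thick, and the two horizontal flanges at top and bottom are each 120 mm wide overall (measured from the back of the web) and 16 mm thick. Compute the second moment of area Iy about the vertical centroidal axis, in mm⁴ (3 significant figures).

Iy ≈ 7.83 × 10⁶ mm⁴

Break the section into simple shapes (no overlaps), measuring from the bottom-left corner of the bounding box.
Web: 12 × 160, A = 1 920 mm², x = 6 mm, Ī = 23 040 mm⁴.
Top flange (beyond web): 108 × 16, A = 1 728 mm², x = 66 mm, Ī = 1 679 616 mm⁴.
Bottom flange (beyond web): 108 × 16, A = 1 728 mm², x = 66 mm, Ī = 1 679 616 mm⁴.
Centroid: x̄ = ΣA·x / ΣA = 44.571 mm.
Transfer each piece to the vertical centroidal axis using Ī + A·d² with d = x − 44.571:
  web: d = -38.571 mm → contributes +2 879 530 mm⁴
  top flange (beyond web): d = 21.429 mm → contributes +2 473 085 mm⁴
  bottom flange (beyond web): d = 21.429 mm → contributes +2 473 085 mm⁴
Total I = 7 825 701 mm⁴.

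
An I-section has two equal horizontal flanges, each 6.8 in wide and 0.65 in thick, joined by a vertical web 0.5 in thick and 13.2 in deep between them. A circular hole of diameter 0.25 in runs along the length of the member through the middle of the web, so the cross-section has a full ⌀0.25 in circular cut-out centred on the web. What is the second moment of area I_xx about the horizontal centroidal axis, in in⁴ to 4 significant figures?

Split into non-overlapping primitives; take the origin at the lower-left of the bounding box.
Bottom flange: 6.8 × 0.65, A = 4.42 in², y = 0.325 in, Ī = 0.155621 in⁴.
Web: 0.5 × 13.2, A = 6.6 in², y = 7.25 in, Ī = 95.832 in⁴.
Top flange: 6.8 × 0.65, A = 4.42 in², y = 14.175 in, Ī = 0.155621 in⁴.
Hole (subtracted): ⌀0.25, A = 0.0490874 in², y = 7.25 in, Ī = 0.000191748 in⁴.
By symmetry the centroid is at mid-height, ȳ = 7.25 in.
Transfer each piece to the horizontal centroidal axis using Ī + A·d² with d = y − 7.25:
  bottom flange: d = -6.925 in → contributes +212.119 in⁴
  web: d = 0 in → contributes +95.832 in⁴
  top flange: d = 6.925 in → contributes +212.119 in⁴
  hole: d = 0 in → contributes −0.000191748 in⁴
Total I = 520.071 in⁴.

I_xx ≈ 520.1 in⁴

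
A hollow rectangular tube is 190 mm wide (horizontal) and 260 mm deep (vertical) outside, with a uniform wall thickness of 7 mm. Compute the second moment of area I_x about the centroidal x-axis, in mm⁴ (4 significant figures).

Decompose the section into non-overlapping parts with the origin at the bottom-left of its bounding rectangle.
Outer rectangle: 190 × 260, A = 49 400 mm², y = 130 mm, Ī = 278 286 667 mm⁴.
Inner void (subtracted): 176 × 246, A = 43 296 mm², y = 130 mm, Ī = 218 341 728 mm⁴.
By symmetry the centroid is at mid-height, ȳ = 130 mm.
All pieces are centred on the centroidal x-axis, so I = ΣĪ (holes subtracted) = 59 944 939 mm⁴.

I_x ≈ 5.994 × 10⁷ mm⁴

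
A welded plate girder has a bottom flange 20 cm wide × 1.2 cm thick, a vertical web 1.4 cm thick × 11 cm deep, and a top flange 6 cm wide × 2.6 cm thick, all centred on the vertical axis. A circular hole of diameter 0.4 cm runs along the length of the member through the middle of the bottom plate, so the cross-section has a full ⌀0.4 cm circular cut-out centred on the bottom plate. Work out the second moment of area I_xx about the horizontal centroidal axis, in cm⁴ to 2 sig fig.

Decompose the section into non-overlapping parts with the origin at the bottom-left of its bounding rectangle.
Bottom plate: 20 × 1.2, A = 24 cm², y = 0.6 cm, Ī = 2.88 cm⁴.
Web plate: 1.4 × 11, A = 15.4 cm², y = 6.7 cm, Ī = 155.3 cm⁴.
Top plate: 6 × 2.6, A = 15.6 cm², y = 13.5 cm, Ī = 8.788 cm⁴.
Hole (subtracted): ⌀0.4, A = 0.1257 cm², y = 0.6 cm, Ī = 0.001257 cm⁴.
Centroid: ȳ = ΣA·y / ΣA = 5.979 cm.
Transfer each piece to the horizontal centroidal axis using Ī + A·d² with d = y − 5.979:
  bottom plate: d = -5.379 cm → contributes +697.3 cm⁴
  web plate: d = 0.7208 cm → contributes +163.3 cm⁴
  top plate: d = 7.521 cm → contributes +891.2 cm⁴
  hole: d = -5.379 cm → contributes −3.637 cm⁴
Total I = 1 748 cm⁴.

I_xx ≈ 1700 cm⁴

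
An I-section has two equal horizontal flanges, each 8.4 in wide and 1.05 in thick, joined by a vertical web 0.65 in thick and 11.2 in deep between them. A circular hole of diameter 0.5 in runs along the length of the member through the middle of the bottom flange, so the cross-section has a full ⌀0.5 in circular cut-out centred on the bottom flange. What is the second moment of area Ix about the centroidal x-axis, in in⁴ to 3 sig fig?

Break the section into simple shapes (no overlaps), measuring from the bottom-left corner of the bounding box.
Bottom flange: 8.4 × 1.05, A = 8.82 in², y = 0.525 in, Ī = 0.81034 in⁴.
Web: 0.65 × 11.2, A = 7.28 in², y = 6.65 in, Ī = 76.1 in⁴.
Top flange: 8.4 × 1.05, A = 8.82 in², y = 12.775 in, Ī = 0.81034 in⁴.
Hole (subtracted): ⌀0.5, A = 0.19635 in², y = 0.525 in, Ī = 0.003068 in⁴.
Centroid: ȳ = ΣA·y / ΣA = 6.6986 in.
Transfer each piece to the centroidal x-axis using Ī + A·d² with d = y − 6.6986:
  bottom flange: d = -6.1736 in → contributes +336.97 in⁴
  web: d = -0.048643 in → contributes +76.117 in⁴
  top flange: d = 6.0764 in → contributes +326.46 in⁴
  hole: d = -6.1736 in → contributes −7.4867 in⁴
Total I = 732.07 in⁴.

Ix ≈ 732 in⁴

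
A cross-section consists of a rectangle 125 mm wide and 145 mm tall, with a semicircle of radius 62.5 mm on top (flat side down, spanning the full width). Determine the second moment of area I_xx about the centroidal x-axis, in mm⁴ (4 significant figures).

I_xx ≈ 7.838 × 10⁷ mm⁴

Decompose the section into non-overlapping parts with the origin at the bottom-left of its bounding rectangle.
Rectangular body: 125 × 145, A = 18 125 mm², y = 72.5 mm, Ī = 31 756 510 mm⁴.
Semicircular cap: semicircle r = 62.5, A = 6135.92 mm², y = 171.526 mm, Ī = 1 674 758 mm⁴.
Centroid: ȳ = ΣA·y / ΣA = 97.545 mm.
Transfer each piece to the centroidal x-axis using Ī + A·d² with d = y − 97.545:
  rectangular body: d = -25.045 mm → contributes +43 125 454 mm⁴
  semicircular cap: d = 73.9808 mm → contributes +35 257 661 mm⁴
Total I = 78 383 115 mm⁴.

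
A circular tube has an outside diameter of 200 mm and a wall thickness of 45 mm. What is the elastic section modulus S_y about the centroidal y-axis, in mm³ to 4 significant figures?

S_y ≈ 7.135 × 10⁵ mm³

Decompose the section into non-overlapping parts with the origin at the bottom-left of its bounding rectangle.
Outer circle: ⌀200, A = 31415.9 mm², x = 100 mm, Ī = 78 539 816 mm⁴.
Bore (subtracted): ⌀110, A = 9503.32 mm², x = 100 mm, Ī = 7 186 884 mm⁴.
By symmetry the centroid is at mid-width, x̄ = 100 mm.
All pieces are centred on the centroidal y-axis, so I = ΣĪ (holes subtracted) = 71 352 932 mm⁴.
Extreme fibre distance c = 100 mm; S = I/c = 713 529 mm³.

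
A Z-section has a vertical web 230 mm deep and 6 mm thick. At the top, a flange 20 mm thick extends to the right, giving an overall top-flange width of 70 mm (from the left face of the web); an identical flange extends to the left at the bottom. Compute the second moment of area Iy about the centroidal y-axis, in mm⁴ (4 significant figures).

Treat the section as a set of non-overlapping primitives; coordinates are from the bounding-box lower-left.
Web: 6 × 230, A = 1 380 mm², x = 67 mm, Ī = 4 140 mm⁴.
Top flange (beyond web): 64 × 20, A = 1 280 mm², x = 102 mm, Ī = 436 907 mm⁴.
Bottom flange (beyond web): 64 × 20, A = 1 280 mm², x = 32 mm, Ī = 436 907 mm⁴.
Centroid: x̄ = ΣA·x / ΣA = 67 mm.
Transfer each piece to the centroidal y-axis using Ī + A·d² with d = x − 67:
  web: d = 0 mm → contributes +4 140 mm⁴
  top flange (beyond web): d = 35 mm → contributes +2 004 907 mm⁴
  bottom flange (beyond web): d = -35 mm → contributes +2 004 907 mm⁴
Total I = 4 013 953 mm⁴.

Iy ≈ 4.014 × 10⁶ mm⁴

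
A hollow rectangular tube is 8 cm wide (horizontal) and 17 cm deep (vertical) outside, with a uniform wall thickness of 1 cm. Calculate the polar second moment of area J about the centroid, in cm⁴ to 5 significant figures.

J ≈ 2043.2 cm⁴

Split into non-overlapping primitives; take the origin at the lower-left of the bounding box.
Outer rectangle: 8 × 17, A = 136 cm², y = 8.5 cm, Ī = 3275.333 cm⁴.
Inner void (subtracted): 6 × 15, A = 90 cm², y = 8.5 cm, Ī = 1687.5 cm⁴.
By symmetry the centroid is at mid-height, ȳ = 8.5 cm.
All pieces are centred on the centroidal x-axis, so I = ΣĪ (holes subtracted) = 1587.833 cm⁴.
Repeating about the centroidal y-axis gives I_y = 455.3333 cm⁴.
Polar second moment: J = I_x + I_y = 2043.167 cm⁴.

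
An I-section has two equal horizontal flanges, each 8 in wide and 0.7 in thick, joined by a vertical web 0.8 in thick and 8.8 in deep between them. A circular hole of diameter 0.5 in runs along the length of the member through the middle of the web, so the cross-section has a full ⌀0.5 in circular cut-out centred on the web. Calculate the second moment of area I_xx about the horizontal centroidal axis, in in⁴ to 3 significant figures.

I_xx ≈ 299 in⁴

Split into non-overlapping primitives; take the origin at the lower-left of the bounding box.
Bottom flange: 8 × 0.7, A = 5.6 in², y = 0.35 in, Ī = 0.22867 in⁴.
Web: 0.8 × 8.8, A = 7.04 in², y = 5.1 in, Ī = 45.431 in⁴.
Top flange: 8 × 0.7, A = 5.6 in², y = 9.85 in, Ī = 0.22867 in⁴.
Hole (subtracted): ⌀0.5, A = 0.19635 in², y = 5.1 in, Ī = 0.003068 in⁴.
By symmetry the centroid is at mid-height, ȳ = 5.1 in.
Transfer each piece to the horizontal centroidal axis using Ī + A·d² with d = y − 5.1:
  bottom flange: d = -4.75 in → contributes +126.58 in⁴
  web: d = 0 in → contributes +45.431 in⁴
  top flange: d = 4.75 in → contributes +126.58 in⁴
  hole: d = 0 in → contributes −0.003068 in⁴
Total I = 298.59 in⁴.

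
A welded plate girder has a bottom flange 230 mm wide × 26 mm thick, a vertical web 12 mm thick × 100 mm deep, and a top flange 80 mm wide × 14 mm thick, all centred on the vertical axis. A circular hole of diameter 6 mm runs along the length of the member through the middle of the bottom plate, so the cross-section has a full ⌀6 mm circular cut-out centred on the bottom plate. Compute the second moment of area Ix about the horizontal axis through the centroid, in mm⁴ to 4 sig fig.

Break the section into simple shapes (no overlaps), measuring from the bottom-left corner of the bounding box.
Bottom plate: 230 × 26, A = 5 980 mm², y = 13 mm, Ī = 336 873 mm⁴.
Web plate: 12 × 100, A = 1 200 mm², y = 76 mm, Ī = 1 000 000 mm⁴.
Top plate: 80 × 14, A = 1 120 mm², y = 133 mm, Ī = 18293.3 mm⁴.
Hole (subtracted): ⌀6, A = 28.2743 mm², y = 13 mm, Ī = 63.6173 mm⁴.
Centroid: ȳ = ΣA·y / ΣA = 38.3877 mm.
Transfer each piece to the horizontal axis through the centroid using Ī + A·d² with d = y − 38.3877:
  bottom plate: d = -25.3877 mm → contributes +4 191 191 mm⁴
  web plate: d = 37.6123 mm → contributes +2 697 623 mm⁴
  top plate: d = 94.6123 mm → contributes +10 043 961 mm⁴
  hole: d = -25.3877 mm → contributes −18287.4 mm⁴
Total I = 16 914 488 mm⁴.

Ix ≈ 1.691 × 10⁷ mm⁴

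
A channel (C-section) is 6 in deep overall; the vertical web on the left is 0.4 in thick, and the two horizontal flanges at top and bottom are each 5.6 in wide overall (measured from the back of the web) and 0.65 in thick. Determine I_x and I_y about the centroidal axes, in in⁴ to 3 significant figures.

Decompose the section into non-overlapping parts with the origin at the bottom-left of its bounding rectangle.
Web: 0.4 × 6, A = 2.4 in², y = 3 in, Ī = 7.2 in⁴.
Top flange (beyond web): 5.2 × 0.65, A = 3.38 in², y = 5.675 in, Ī = 0.119 in⁴.
Bottom flange (beyond web): 5.2 × 0.65, A = 3.38 in², y = 0.325 in, Ī = 0.119 in⁴.
By symmetry the centroid is at mid-height, ȳ = 3 in.
Transfer each piece to the centroidal x-axis using Ī + A·d² with d = y − 3:
  web: d = 0 in → contributes +7.2 in⁴
  top flange (beyond web): d = 2.675 in → contributes +24.305 in⁴
  bottom flange (beyond web): d = -2.675 in → contributes +24.305 in⁴
Total I = 55.81 in⁴.
For the y-axis: x̄ = 2.2664 in.
Repeating about the centroidal y-axis gives I_y = 29.151 in⁴.

I_x ≈ 55.8 in⁴, I_y ≈ 29.2 in⁴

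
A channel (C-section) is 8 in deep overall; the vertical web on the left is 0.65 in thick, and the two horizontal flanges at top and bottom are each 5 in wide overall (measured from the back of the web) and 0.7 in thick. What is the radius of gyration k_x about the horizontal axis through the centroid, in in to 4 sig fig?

k_x ≈ 3.109 in

Break the section into simple shapes (no overlaps), measuring from the bottom-left corner of the bounding box.
Web: 0.65 × 8, A = 5.2 in², y = 4 in, Ī = 27.7333 in⁴.
Top flange (beyond web): 4.35 × 0.7, A = 3.045 in², y = 7.65 in, Ī = 0.124338 in⁴.
Bottom flange (beyond web): 4.35 × 0.7, A = 3.045 in², y = 0.35 in, Ī = 0.124338 in⁴.
By symmetry the centroid is at mid-height, ȳ = 4 in.
Transfer each piece to the horizontal axis through the centroid using Ī + A·d² with d = y − 4:
  web: d = 0 in → contributes +27.7333 in⁴
  top flange (beyond web): d = 3.65 in → contributes +40.6914 in⁴
  bottom flange (beyond web): d = -3.65 in → contributes +40.6914 in⁴
Total I = 109.116 in⁴.
Radius of gyration: k = √(I/A) = √(109.116 / 11.29) = 3.10883 in.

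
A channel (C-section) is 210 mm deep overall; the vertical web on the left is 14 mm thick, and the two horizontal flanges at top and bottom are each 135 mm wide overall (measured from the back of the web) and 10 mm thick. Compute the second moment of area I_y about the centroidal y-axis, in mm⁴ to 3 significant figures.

Split into non-overlapping primitives; take the origin at the lower-left of the bounding box.
Web: 14 × 210, A = 2 940 mm², x = 7 mm, Ī = 48 020 mm⁴.
Top flange (beyond web): 121 × 10, A = 1 210 mm², x = 74.5 mm, Ī = 1 476 301 mm⁴.
Bottom flange (beyond web): 121 × 10, A = 1 210 mm², x = 74.5 mm, Ī = 1 476 301 mm⁴.
Centroid: x̄ = ΣA·x / ΣA = 37.476 mm.
Transfer each piece to the centroidal y-axis using Ī + A·d² with d = x − 37.476:
  web: d = -30.476 mm → contributes +2 778 607 mm⁴
  top flange (beyond web): d = 37.024 mm → contributes +3 134 963 mm⁴
  bottom flange (beyond web): d = 37.024 mm → contributes +3 134 963 mm⁴
Total I = 9 048 534 mm⁴.

I_y ≈ 9.05 × 10⁶ mm⁴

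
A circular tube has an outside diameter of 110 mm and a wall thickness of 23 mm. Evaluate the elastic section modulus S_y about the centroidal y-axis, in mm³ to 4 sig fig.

Treat the section as a set of non-overlapping primitives; coordinates are from the bounding-box lower-left.
Outer circle: ⌀110, A = 9503.32 mm², x = 55 mm, Ī = 7 186 884 mm⁴.
Bore (subtracted): ⌀64, A = 3216.99 mm², x = 55 mm, Ī = 823 550 mm⁴.
By symmetry the centroid is at mid-width, x̄ = 55 mm.
All pieces are centred on the centroidal y-axis, so I = ΣĪ (holes subtracted) = 6 363 334 mm⁴.
Extreme fibre distance c = 55 mm; S = I/c = 115 697 mm³.

S_y ≈ 1.157 × 10⁵ mm³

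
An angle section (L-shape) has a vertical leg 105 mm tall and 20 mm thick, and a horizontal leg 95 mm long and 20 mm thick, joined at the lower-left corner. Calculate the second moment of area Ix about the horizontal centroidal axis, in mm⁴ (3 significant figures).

Decompose the section into non-overlapping parts with the origin at the bottom-left of its bounding rectangle.
Vertical leg: 20 × 105, A = 2 100 mm², y = 52.5 mm, Ī = 1 929 375 mm⁴.
Horizontal leg (remainder): 75 × 20, A = 1 500 mm², y = 10 mm, Ī = 50 000 mm⁴.
Centroid: ȳ = ΣA·y / ΣA = 34.792 mm.
Transfer each piece to the horizontal centroidal axis using Ī + A·d² with d = y − 34.792:
  vertical leg: d = 17.708 mm → contributes +2 587 904 mm⁴
  horizontal leg (remainder): d = -24.792 mm → contributes +971 940 mm⁴
Total I = 3 559 844 mm⁴.

Ix ≈ 3.56 × 10⁶ mm⁴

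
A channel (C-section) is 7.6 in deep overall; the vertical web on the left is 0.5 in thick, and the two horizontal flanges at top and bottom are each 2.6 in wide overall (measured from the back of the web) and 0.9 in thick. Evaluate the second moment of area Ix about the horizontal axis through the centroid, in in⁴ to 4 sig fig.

Ix ≈ 60.97 in⁴

Decompose the section into non-overlapping parts with the origin at the bottom-left of its bounding rectangle.
Web: 0.5 × 7.6, A = 3.8 in², y = 3.8 in, Ī = 18.2907 in⁴.
Top flange (beyond web): 2.1 × 0.9, A = 1.89 in², y = 7.15 in, Ī = 0.127575 in⁴.
Bottom flange (beyond web): 2.1 × 0.9, A = 1.89 in², y = 0.45 in, Ī = 0.127575 in⁴.
By symmetry the centroid is at mid-height, ȳ = 3.8 in.
Transfer each piece to the horizontal axis through the centroid using Ī + A·d² with d = y − 3.8:
  web: d = 0 in → contributes +18.2907 in⁴
  top flange (beyond web): d = 3.35 in → contributes +21.3381 in⁴
  bottom flange (beyond web): d = -3.35 in → contributes +21.3381 in⁴
Total I = 60.9669 in⁴.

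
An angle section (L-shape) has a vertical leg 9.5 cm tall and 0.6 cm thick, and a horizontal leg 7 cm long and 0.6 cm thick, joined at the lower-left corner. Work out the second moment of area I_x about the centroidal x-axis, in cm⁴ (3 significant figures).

I_x ≈ 88.4 cm⁴

Break the section into simple shapes (no overlaps), measuring from the bottom-left corner of the bounding box.
Vertical leg: 0.6 × 9.5, A = 5.7 cm², y = 4.75 cm, Ī = 42.869 cm⁴.
Horizontal leg (remainder): 6.4 × 0.6, A = 3.84 cm², y = 0.3 cm, Ī = 0.1152 cm⁴.
Centroid: ȳ = ΣA·y / ΣA = 2.9588 cm.
Transfer each piece to the centroidal x-axis using Ī + A·d² with d = y − 2.9588:
  vertical leg: d = 1.7912 cm → contributes +61.157 cm⁴
  horizontal leg (remainder): d = -2.6588 cm → contributes +27.261 cm⁴
Total I = 88.418 cm⁴.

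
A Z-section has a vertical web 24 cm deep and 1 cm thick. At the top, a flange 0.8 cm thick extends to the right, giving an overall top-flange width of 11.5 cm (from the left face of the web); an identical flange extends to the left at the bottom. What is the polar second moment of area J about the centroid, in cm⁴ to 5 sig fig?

J ≈ 4125.3 cm⁴

Split into non-overlapping primitives; take the origin at the lower-left of the bounding box.
Web: 1 × 24, A = 24 cm², y = 12 cm, Ī = 1 152 cm⁴.
Top flange (beyond web): 10.5 × 0.8, A = 8.4 cm², y = 23.6 cm, Ī = 0.448 cm⁴.
Bottom flange (beyond web): 10.5 × 0.8, A = 8.4 cm², y = 0.4 cm, Ī = 0.448 cm⁴.
Centroid: ȳ = ΣA·y / ΣA = 12 cm.
Transfer each piece to the centroidal x-axis using Ī + A·d² with d = y − 12:
  web: d = 0 cm → contributes +1 152 cm⁴
  top flange (beyond web): d = 11.6 cm → contributes +1130.752 cm⁴
  bottom flange (beyond web): d = -11.6 cm → contributes +1130.752 cm⁴
Total I = 3413.504 cm⁴.
For the y-axis: x̄ = 11 cm.
Repeating about the centroidal y-axis gives I_y = 711.8 cm⁴.
Polar second moment: J = I_x + I_y = 4125.304 cm⁴.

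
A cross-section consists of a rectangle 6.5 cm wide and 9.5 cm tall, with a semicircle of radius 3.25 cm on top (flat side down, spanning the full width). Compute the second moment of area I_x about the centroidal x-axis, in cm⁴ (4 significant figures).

Treat the section as a set of non-overlapping primitives; coordinates are from the bounding-box lower-left.
Rectangular body: 6.5 × 9.5, A = 61.75 cm², y = 4.75 cm, Ī = 464.411 cm⁴.
Semicircular cap: semicircle r = 3.25, A = 16.5915 cm², y = 10.8793 cm, Ī = 12.2452 cm⁴.
Centroid: ȳ = ΣA·y / ΣA = 6.0481 cm.
Transfer each piece to the centroidal x-axis using Ī + A·d² with d = y − 6.0481:
  rectangular body: d = -1.2981 cm → contributes +568.464 cm⁴
  semicircular cap: d = 4.83124 cm → contributes +399.507 cm⁴
Total I = 967.971 cm⁴.

I_x ≈ 968.0 cm⁴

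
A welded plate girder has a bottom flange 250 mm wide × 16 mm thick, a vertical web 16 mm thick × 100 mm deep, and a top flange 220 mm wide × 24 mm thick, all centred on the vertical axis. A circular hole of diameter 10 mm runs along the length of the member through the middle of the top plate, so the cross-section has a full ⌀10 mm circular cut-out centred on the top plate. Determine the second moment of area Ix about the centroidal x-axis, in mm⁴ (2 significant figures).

Split into non-overlapping primitives; take the origin at the lower-left of the bounding box.
Bottom plate: 250 × 16, A = 4 000 mm², y = 8 mm, Ī = 85 333 mm⁴.
Web plate: 16 × 100, A = 1 600 mm², y = 66 mm, Ī = 1 333 333 mm⁴.
Top plate: 220 × 24, A = 5 280 mm², y = 128 mm, Ī = 253 440 mm⁴.
Hole (subtracted): ⌀10, A = 78.54 mm², y = 128 mm, Ī = 490.9 mm⁴.
Centroid: ȳ = ΣA·y / ΣA = 74.38 mm.
Transfer each piece to the centroidal x-axis using Ī + A·d² with d = y − 74.38:
  bottom plate: d = -66.38 mm → contributes +17 709 287 mm⁴
  web plate: d = -8.378 mm → contributes +1 445 629 mm⁴
  top plate: d = 53.62 mm → contributes +15 435 339 mm⁴
  hole: d = 53.62 mm → contributes −226 321 mm⁴
Total I = 34 363 933 mm⁴.

Ix ≈ 3.4 × 10⁷ mm⁴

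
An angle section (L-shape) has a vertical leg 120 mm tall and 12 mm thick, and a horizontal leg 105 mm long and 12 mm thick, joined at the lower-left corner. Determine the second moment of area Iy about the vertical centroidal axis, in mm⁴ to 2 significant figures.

Treat the section as a set of non-overlapping primitives; coordinates are from the bounding-box lower-left.
Vertical leg: 12 × 120, A = 1 440 mm², x = 6 mm, Ī = 17 280 mm⁴.
Horizontal leg (remainder): 93 × 12, A = 1 116 mm², x = 58.5 mm, Ī = 804 357 mm⁴.
Centroid: x̄ = ΣA·x / ΣA = 28.92 mm.
Transfer each piece to the vertical centroidal axis using Ī + A·d² with d = x − 28.92:
  vertical leg: d = -22.92 mm → contributes +773 917 mm⁴
  horizontal leg (remainder): d = 29.58 mm → contributes +1 780 663 mm⁴
Total I = 2 554 581 mm⁴.

Iy ≈ 2.6 × 10⁶ mm⁴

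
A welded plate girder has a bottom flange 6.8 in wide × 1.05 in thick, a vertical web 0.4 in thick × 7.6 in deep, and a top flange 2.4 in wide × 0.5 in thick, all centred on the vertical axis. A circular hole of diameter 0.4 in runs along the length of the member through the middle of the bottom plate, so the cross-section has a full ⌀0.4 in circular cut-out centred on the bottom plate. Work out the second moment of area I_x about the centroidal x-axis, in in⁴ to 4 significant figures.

Decompose the section into non-overlapping parts with the origin at the bottom-left of its bounding rectangle.
Bottom plate: 6.8 × 1.05, A = 7.14 in², y = 0.525 in, Ī = 0.655988 in⁴.
Web plate: 0.4 × 7.6, A = 3.04 in², y = 4.85 in, Ī = 14.6325 in⁴.
Top plate: 2.4 × 0.5, A = 1.2 in², y = 8.9 in, Ī = 0.025 in⁴.
Hole (subtracted): ⌀0.4, A = 0.125664 in², y = 0.525 in, Ī = 0.00125664 in⁴.
Centroid: ȳ = ΣA·y / ΣA = 2.58625 in.
Transfer each piece to the centroidal x-axis using Ī + A·d² with d = y − 2.58625:
  bottom plate: d = -2.06125 in → contributes +30.9921 in⁴
  web plate: d = 2.26375 in → contributes +30.2112 in⁴
  top plate: d = 6.31375 in → contributes +47.8611 in⁴
  hole: d = -2.06125 in → contributes −0.53517 in⁴
Total I = 108.529 in⁴.

I_x ≈ 108.5 in⁴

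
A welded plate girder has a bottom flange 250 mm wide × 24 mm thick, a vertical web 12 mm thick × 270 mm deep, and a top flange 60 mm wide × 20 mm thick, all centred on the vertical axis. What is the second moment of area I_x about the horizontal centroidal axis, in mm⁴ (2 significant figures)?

Treat the section as a set of non-overlapping primitives; coordinates are from the bounding-box lower-left.
Bottom plate: 250 × 24, A = 6 000 mm², y = 12 mm, Ī = 288 000 mm⁴.
Web plate: 12 × 270, A = 3 240 mm², y = 159 mm, Ī = 19 683 000 mm⁴.
Top plate: 60 × 20, A = 1 200 mm², y = 304 mm, Ī = 40 000 mm⁴.
Centroid: ȳ = ΣA·y / ΣA = 91.18 mm.
Transfer each piece to the horizontal centroidal axis using Ī + A·d² with d = y − 91.18:
  bottom plate: d = -79.18 mm → contributes +37 908 548 mm⁴
  web plate: d = 67.82 mm → contributes +34 583 832 mm⁴
  top plate: d = 212.8 mm → contributes +54 388 827 mm⁴
Total I = 126 881 207 mm⁴.

I_x ≈ 1.3 × 10⁸ mm⁴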